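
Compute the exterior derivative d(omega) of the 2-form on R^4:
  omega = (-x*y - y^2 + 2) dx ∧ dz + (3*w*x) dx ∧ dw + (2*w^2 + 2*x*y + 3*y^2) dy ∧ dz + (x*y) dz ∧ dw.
d(omega) = (x + 4*y) dx ∧ dy ∧ dz + (4*w + x) dy ∧ dz ∧ dw + (y) dx ∧ dz ∧ dw

For a 2-form omega = sum_{i<j} g_{ij} dx_i ∧ dx_j, the exterior derivative is
  d(omega) = sum_{i<j} d(g_{ij}) ∧ dx_i ∧ dx_j = sum_{i<j, k} (∂g_{ij}/∂x_k) dx_k ∧ dx_i ∧ dx_j.
Expand each term, using dx_k ∧ dx_i ∧ dx_j = sgn(permutation) dx_{(a)} ∧ dx_{(b)} ∧ dx_{(c)} with (a < b < c) sorted:
  d(-x*y - y^2 + 2) includes (∂/∂y)(-x*y - y^2 + 2) dy = (-x - 2*y) dy, which multiplied by dx ∧ dz gives (x + 2*y) dx ∧ dy ∧ dz
  d(2*w^2 + 2*x*y + 3*y^2) includes (∂/∂x)(2*w^2 + 2*x*y + 3*y^2) dx = (2*y) dx, which multiplied by dy ∧ dz gives (2*y) dx ∧ dy ∧ dz
  d(2*w^2 + 2*x*y + 3*y^2) includes (∂/∂w)(2*w^2 + 2*x*y + 3*y^2) dw = (4*w) dw, which multiplied by dy ∧ dz gives (4*w) dy ∧ dz ∧ dw
  d(x*y) includes (∂/∂x)(x*y) dx = (y) dx, which multiplied by dz ∧ dw gives (y) dx ∧ dz ∧ dw
  d(x*y) includes (∂/∂y)(x*y) dy = (x) dy, which multiplied by dz ∧ dw gives (x) dy ∧ dz ∧ dw
Collecting like 3-forms: d(omega) = (x + 4*y) dx ∧ dy ∧ dz + (4*w + x) dy ∧ dz ∧ dw + (y) dx ∧ dz ∧ dw.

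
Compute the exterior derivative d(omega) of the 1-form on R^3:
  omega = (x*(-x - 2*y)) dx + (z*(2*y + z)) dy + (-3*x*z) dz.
d(omega) = (2*x) dx ∧ dy + (-3*z) dx ∧ dz + (-2*y - 2*z) dy ∧ dz

For a 1-form omega = sum_i f_i dx_i, the exterior derivative is
  d(omega) = sum_{i < j} (∂f_j/∂x_i - ∂f_i/∂x_j) dx_i ∧ dx_j.
  coefficient of dx ∧ dy: ∂f_2/∂x - ∂f_1/∂y = ∂(z*(2*y + z))/∂x - ∂(x*(-x - 2*y))/∂y = 2*x
  coefficient of dx ∧ dz: ∂f_3/∂x - ∂f_1/∂z = ∂(-3*x*z)/∂x - ∂(x*(-x - 2*y))/∂z = -3*z
  coefficient of dy ∧ dz: ∂f_3/∂y - ∂f_2/∂z = ∂(-3*x*z)/∂y - ∂(z*(2*y + z))/∂z = -2*y - 2*z
Assembling: d(omega) = (2*x) dx ∧ dy + (-3*z) dx ∧ dz + (-2*y - 2*z) dy ∧ dz.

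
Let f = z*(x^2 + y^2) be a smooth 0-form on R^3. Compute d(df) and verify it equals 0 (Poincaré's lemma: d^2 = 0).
d(df) = 0

Step 1: df = sum_i (∂f/∂x_i) dx_i = (2*x*z) dx + (2*y*z) dy + (x^2 + y^2) dz.
Step 2: Apply d again. Using the 1-form formula, the coefficient of dx ∧ dy in d(df) is ∂^2 f/∂x ∂y - ∂^2 f/∂y ∂x = (0) - (0) = 0 (equality of mixed partials for smooth f).
Similarly for dx ∧ dz and dy ∧ dz — all coefficients vanish. So d(df) = 0.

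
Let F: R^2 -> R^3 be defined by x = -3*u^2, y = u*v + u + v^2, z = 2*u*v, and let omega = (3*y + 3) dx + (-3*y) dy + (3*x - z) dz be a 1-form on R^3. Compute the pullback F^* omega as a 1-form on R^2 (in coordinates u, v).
F^* omega = (-36*u^2*v - 18*u^2 - 25*u*v^2 - 6*u*v - 21*u - 3*v^3 - 3*v^2) du + (-18*u^3 - 7*u^2*v - 3*u^2 - 9*u*v^2 - 6*u*v - 6*v^3) dv

Using F^*(f dg) = (f ∘ F) d(g ∘ F), substitute each coordinate x_i by F_i(u, v) in f_i, and replace dx_i by d F_i = (∂F_i/∂u) du + (∂F_i/∂v) dv.
  For the x component: f_1(F) = 3*u*v + 3*u + 3*v^2 + 3; d F_1 = (-6*u) du + (0) dv
  For the y component: f_2(F) = -3*u*v - 3*u - 3*v^2; d F_2 = (v + 1) du + (u + 2*v) dv
  For the z component: f_3(F) = u*(-9*u - 2*v); d F_3 = (2*v) du + (2*u) dv
Combining and collecting du, dv coefficients:
  coeff of du: -36*u^2*v - 18*u^2 - 25*u*v^2 - 6*u*v - 21*u - 3*v^3 - 3*v^2
  coeff of dv: -18*u^3 - 7*u^2*v - 3*u^2 - 9*u*v^2 - 6*u*v - 6*v^3
F^* omega = (-36*u^2*v - 18*u^2 - 25*u*v^2 - 6*u*v - 21*u - 3*v^3 - 3*v^2) du + (-18*u^3 - 7*u^2*v - 3*u^2 - 9*u*v^2 - 6*u*v - 6*v^3) dv.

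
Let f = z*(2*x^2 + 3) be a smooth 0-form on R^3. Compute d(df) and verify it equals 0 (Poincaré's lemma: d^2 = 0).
d(df) = 0

Step 1: df = sum_i (∂f/∂x_i) dx_i = (4*x*z) dx + (0) dy + (2*x^2 + 3) dz.
Step 2: Apply d again. Using the 1-form formula, the coefficient of dx ∧ dy in d(df) is ∂^2 f/∂x ∂y - ∂^2 f/∂y ∂x = (0) - (0) = 0 (equality of mixed partials for smooth f).
Similarly for dx ∧ dz and dy ∧ dz — all coefficients vanish. So d(df) = 0.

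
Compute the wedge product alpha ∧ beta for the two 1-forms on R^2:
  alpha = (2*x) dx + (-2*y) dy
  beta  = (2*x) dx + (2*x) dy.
alpha ∧ beta = (4*x*(x + y)) dx ∧ dy

Distribute the wedge, using dx_i ∧ dx_j = -dx_j ∧ dx_i and dx_i ∧ dx_i = 0. For each pair (i, j) with i < j, the coefficient of dx_i ∧ dx_j in alpha ∧ beta is (alpha_i * beta_j - alpha_j * beta_i). Collecting: alpha ∧ beta = (4*x*(x + y)) dx ∧ dy.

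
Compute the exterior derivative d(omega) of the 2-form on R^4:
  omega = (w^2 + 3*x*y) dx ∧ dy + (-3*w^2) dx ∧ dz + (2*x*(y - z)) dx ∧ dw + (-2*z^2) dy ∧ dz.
d(omega) = (2*w - 2*x) dx ∧ dy ∧ dw + (-6*w + 2*x) dx ∧ dz ∧ dw

For a 2-form omega = sum_{i<j} g_{ij} dx_i ∧ dx_j, the exterior derivative is
  d(omega) = sum_{i<j} d(g_{ij}) ∧ dx_i ∧ dx_j = sum_{i<j, k} (∂g_{ij}/∂x_k) dx_k ∧ dx_i ∧ dx_j.
Expand each term, using dx_k ∧ dx_i ∧ dx_j = sgn(permutation) dx_{(a)} ∧ dx_{(b)} ∧ dx_{(c)} with (a < b < c) sorted:
  d(w^2 + 3*x*y) includes (∂/∂w)(w^2 + 3*x*y) dw = (2*w) dw, which multiplied by dx ∧ dy gives (2*w) dx ∧ dy ∧ dw
  d(-3*w^2) includes (∂/∂w)(-3*w^2) dw = (-6*w) dw, which multiplied by dx ∧ dz gives (-6*w) dx ∧ dz ∧ dw
  d(2*x*(y - z)) includes (∂/∂y)(2*x*(y - z)) dy = (2*x) dy, which multiplied by dx ∧ dw gives (-2*x) dx ∧ dy ∧ dw
  d(2*x*(y - z)) includes (∂/∂z)(2*x*(y - z)) dz = (-2*x) dz, which multiplied by dx ∧ dw gives (2*x) dx ∧ dz ∧ dw
Collecting like 3-forms: d(omega) = (2*w - 2*x) dx ∧ dy ∧ dw + (-6*w + 2*x) dx ∧ dz ∧ dw.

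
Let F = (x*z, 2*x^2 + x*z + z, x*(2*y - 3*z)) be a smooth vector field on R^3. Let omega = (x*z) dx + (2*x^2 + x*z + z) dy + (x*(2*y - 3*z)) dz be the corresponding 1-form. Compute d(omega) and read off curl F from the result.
d(omega) = (x - 1) dy ∧ dz + (x - 2*y + 3*z) dz ∧ dx + (4*x + z) dx ∧ dy; curl F = (x - 1, x - 2*y + 3*z, 4*x + z)

d omega = sum_{i<j} (∂f_j/∂x_i - ∂f_i/∂x_j) dx_i ∧ dx_j. Under the identification (dy ∧ dz, dz ∧ dx, dx ∧ dy) ↔ (e_x, e_y, e_z), the coefficients are exactly the components of curl F. Compute:
  ∂R/∂y - ∂Q/∂z = (2*x) - (x + 1) = x - 1
  ∂P/∂z - ∂R/∂x = (x) - (2*y - 3*z) = x - 2*y + 3*z
  ∂Q/∂x - ∂P/∂y = (4*x + z) - (0) = 4*x + z.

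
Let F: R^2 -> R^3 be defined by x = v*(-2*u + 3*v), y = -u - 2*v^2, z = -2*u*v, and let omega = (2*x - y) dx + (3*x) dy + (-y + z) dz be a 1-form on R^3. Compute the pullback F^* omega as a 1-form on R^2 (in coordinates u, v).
F^* omega = (v*(12*u*v + 2*u - 20*v^2 - 9*v)) du + (12*u^2*v - 4*u^2 - 20*u*v^2 + 6*u*v + 12*v^3) dv

Using F^*(f dg) = (f ∘ F) d(g ∘ F), substitute each coordinate x_i by F_i(u, v) in f_i, and replace dx_i by d F_i = (∂F_i/∂u) du + (∂F_i/∂v) dv.
  For the x component: f_1(F) = -4*u*v + u + 8*v^2; d F_1 = (-2*v) du + (-2*u + 6*v) dv
  For the y component: f_2(F) = 3*v*(-2*u + 3*v); d F_2 = (-1) du + (-4*v) dv
  For the z component: f_3(F) = -2*u*v + u + 2*v^2; d F_3 = (-2*v) du + (-2*u) dv
Combining and collecting du, dv coefficients:
  coeff of du: v*(12*u*v + 2*u - 20*v^2 - 9*v)
  coeff of dv: 12*u^2*v - 4*u^2 - 20*u*v^2 + 6*u*v + 12*v^3
F^* omega = (v*(12*u*v + 2*u - 20*v^2 - 9*v)) du + (12*u^2*v - 4*u^2 - 20*u*v^2 + 6*u*v + 12*v^3) dv.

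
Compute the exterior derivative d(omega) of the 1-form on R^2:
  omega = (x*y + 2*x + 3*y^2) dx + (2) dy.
d(omega) = (-x - 6*y) dx ∧ dy

For a 1-form omega = sum_i f_i dx_i, the exterior derivative is
  d(omega) = sum_{i < j} (∂f_j/∂x_i - ∂f_i/∂x_j) dx_i ∧ dx_j.
  coefficient of dx ∧ dy: ∂f_2/∂x - ∂f_1/∂y = ∂(2)/∂x - ∂(x*y + 2*x + 3*y^2)/∂y = -x - 6*y
Assembling: d(omega) = (-x - 6*y) dx ∧ dy.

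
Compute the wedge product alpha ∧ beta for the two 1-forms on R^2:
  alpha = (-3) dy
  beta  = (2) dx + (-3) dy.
alpha ∧ beta = (6) dx ∧ dy

Distribute the wedge, using dx_i ∧ dx_j = -dx_j ∧ dx_i and dx_i ∧ dx_i = 0. For each pair (i, j) with i < j, the coefficient of dx_i ∧ dx_j in alpha ∧ beta is (alpha_i * beta_j - alpha_j * beta_i). Collecting: alpha ∧ beta = (6) dx ∧ dy.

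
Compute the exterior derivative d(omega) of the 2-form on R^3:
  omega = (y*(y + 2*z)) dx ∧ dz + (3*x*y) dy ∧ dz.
d(omega) = (y - 2*z) dx ∧ dy ∧ dz

For a 2-form omega = sum_{i<j} g_{ij} dx_i ∧ dx_j, the exterior derivative is
  d(omega) = sum_{i<j} d(g_{ij}) ∧ dx_i ∧ dx_j = sum_{i<j, k} (∂g_{ij}/∂x_k) dx_k ∧ dx_i ∧ dx_j.
Expand each term, using dx_k ∧ dx_i ∧ dx_j = sgn(permutation) dx_{(a)} ∧ dx_{(b)} ∧ dx_{(c)} with (a < b < c) sorted:
  d(y*(y + 2*z)) includes (∂/∂y)(y*(y + 2*z)) dy = (2*y + 2*z) dy, which multiplied by dx ∧ dz gives (-2*y - 2*z) dx ∧ dy ∧ dz
  d(3*x*y) includes (∂/∂x)(3*x*y) dx = (3*y) dx, which multiplied by dy ∧ dz gives (3*y) dx ∧ dy ∧ dz
Collecting like 3-forms: d(omega) = (y - 2*z) dx ∧ dy ∧ dz.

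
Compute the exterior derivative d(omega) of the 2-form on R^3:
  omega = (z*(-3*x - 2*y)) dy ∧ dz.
d(omega) = (-3*z) dx ∧ dy ∧ dz

For a 2-form omega = sum_{i<j} g_{ij} dx_i ∧ dx_j, the exterior derivative is
  d(omega) = sum_{i<j} d(g_{ij}) ∧ dx_i ∧ dx_j = sum_{i<j, k} (∂g_{ij}/∂x_k) dx_k ∧ dx_i ∧ dx_j.
Expand each term, using dx_k ∧ dx_i ∧ dx_j = sgn(permutation) dx_{(a)} ∧ dx_{(b)} ∧ dx_{(c)} with (a < b < c) sorted:
  d(z*(-3*x - 2*y)) includes (∂/∂x)(z*(-3*x - 2*y)) dx = (-3*z) dx, which multiplied by dy ∧ dz gives (-3*z) dx ∧ dy ∧ dz
Collecting like 3-forms: d(omega) = (-3*z) dx ∧ dy ∧ dz.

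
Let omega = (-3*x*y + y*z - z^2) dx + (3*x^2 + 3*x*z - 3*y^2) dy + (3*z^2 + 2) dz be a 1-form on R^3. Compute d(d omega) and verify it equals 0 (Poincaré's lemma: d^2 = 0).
d(d omega) = 0

Step 1: d omega = sum_{i<j} (∂f_j/∂x_i - ∂f_i/∂x_j) dx_i ∧ dx_j:
  coeff of dx ∧ dy: 9*x + 2*z
  coeff of dx ∧ dz: -y + 2*z
  coeff of dy ∧ dz: -3*x
Step 2: Apply d again to each 2-form coefficient. The only possible 3-form in R^3 is dx ∧ dy ∧ dz, with coefficient
  ∂(coeff of dy∧dz)/∂x - ∂(coeff of dx∧dz)/∂y + ∂(coeff of dx∧dy)/∂z
  = ∂/∂x (-3*x) - ∂/∂y (-y + 2*z) + ∂/∂z (9*x + 2*z).
Each of these terms simplifies to sums of mixed partials that cancel in pairs. The result is 0 (by equality of mixed partials for smooth functions — Schwarz / Clairaut).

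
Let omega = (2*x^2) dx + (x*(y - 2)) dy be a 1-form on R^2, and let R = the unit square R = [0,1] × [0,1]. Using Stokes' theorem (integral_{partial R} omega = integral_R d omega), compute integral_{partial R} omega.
integral_(partial R) omega = -3/2

Stokes: integral_partial_R omega = integral_R d omega with d omega = (∂Q/∂x - ∂P/∂y) dx ∧ dy.
  ∂Q/∂x = y - 2
  ∂P/∂y = 0
  integrand = ∂Q/∂x - ∂P/∂y = y - 2.
Integrating over R: integral_0^1 integral_0^1 (y - 2) dx dy = -3/2.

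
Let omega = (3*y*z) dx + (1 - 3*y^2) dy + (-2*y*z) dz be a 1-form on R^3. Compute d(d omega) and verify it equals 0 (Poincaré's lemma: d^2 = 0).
d(d omega) = 0

Step 1: d omega = sum_{i<j} (∂f_j/∂x_i - ∂f_i/∂x_j) dx_i ∧ dx_j:
  coeff of dx ∧ dy: -3*z
  coeff of dx ∧ dz: -3*y
  coeff of dy ∧ dz: -2*z
Step 2: Apply d again to each 2-form coefficient. The only possible 3-form in R^3 is dx ∧ dy ∧ dz, with coefficient
  ∂(coeff of dy∧dz)/∂x - ∂(coeff of dx∧dz)/∂y + ∂(coeff of dx∧dy)/∂z
  = ∂/∂x (-2*z) - ∂/∂y (-3*y) + ∂/∂z (-3*z).
Each of these terms simplifies to sums of mixed partials that cancel in pairs. The result is 0 (by equality of mixed partials for smooth functions — Schwarz / Clairaut).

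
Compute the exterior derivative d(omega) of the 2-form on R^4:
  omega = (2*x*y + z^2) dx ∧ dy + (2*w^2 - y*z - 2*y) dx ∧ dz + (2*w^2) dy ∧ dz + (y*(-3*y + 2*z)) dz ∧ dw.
d(omega) = (3*z + 2) dx ∧ dy ∧ dz + (4*w) dx ∧ dz ∧ dw + (4*w - 6*y + 2*z) dy ∧ dz ∧ dw

For a 2-form omega = sum_{i<j} g_{ij} dx_i ∧ dx_j, the exterior derivative is
  d(omega) = sum_{i<j} d(g_{ij}) ∧ dx_i ∧ dx_j = sum_{i<j, k} (∂g_{ij}/∂x_k) dx_k ∧ dx_i ∧ dx_j.
Expand each term, using dx_k ∧ dx_i ∧ dx_j = sgn(permutation) dx_{(a)} ∧ dx_{(b)} ∧ dx_{(c)} with (a < b < c) sorted:
  d(2*x*y + z^2) includes (∂/∂z)(2*x*y + z^2) dz = (2*z) dz, which multiplied by dx ∧ dy gives (2*z) dx ∧ dy ∧ dz
  d(2*w^2 - y*z - 2*y) includes (∂/∂y)(2*w^2 - y*z - 2*y) dy = (-z - 2) dy, which multiplied by dx ∧ dz gives (z + 2) dx ∧ dy ∧ dz
  d(2*w^2 - y*z - 2*y) includes (∂/∂w)(2*w^2 - y*z - 2*y) dw = (4*w) dw, which multiplied by dx ∧ dz gives (4*w) dx ∧ dz ∧ dw
  d(2*w^2) includes (∂/∂w)(2*w^2) dw = (4*w) dw, which multiplied by dy ∧ dz gives (4*w) dy ∧ dz ∧ dw
  d(y*(-3*y + 2*z)) includes (∂/∂y)(y*(-3*y + 2*z)) dy = (-6*y + 2*z) dy, which multiplied by dz ∧ dw gives (-6*y + 2*z) dy ∧ dz ∧ dw
Collecting like 3-forms: d(omega) = (3*z + 2) dx ∧ dy ∧ dz + (4*w) dx ∧ dz ∧ dw + (4*w - 6*y + 2*z) dy ∧ dz ∧ dw.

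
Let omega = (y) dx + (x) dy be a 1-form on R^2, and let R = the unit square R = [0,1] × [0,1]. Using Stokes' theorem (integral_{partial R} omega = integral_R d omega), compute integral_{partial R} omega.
integral_(partial R) omega = 0

Stokes: integral_partial_R omega = integral_R d omega with d omega = (∂Q/∂x - ∂P/∂y) dx ∧ dy.
  ∂Q/∂x = 1
  ∂P/∂y = 1
  integrand = ∂Q/∂x - ∂P/∂y = 0.
Integrating over R: integral_0^1 integral_0^1 (0) dx dy = 0.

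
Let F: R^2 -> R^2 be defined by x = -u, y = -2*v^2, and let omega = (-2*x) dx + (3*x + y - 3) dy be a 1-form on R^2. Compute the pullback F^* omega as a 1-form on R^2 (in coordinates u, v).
F^* omega = (-2*u) du + (4*v*(3*u + 2*v^2 + 3)) dv

Using F^*(f dg) = (f ∘ F) d(g ∘ F), substitute each coordinate x_i by F_i(u, v) in f_i, and replace dx_i by d F_i = (∂F_i/∂u) du + (∂F_i/∂v) dv.
  For the x component: f_1(F) = 2*u; d F_1 = (-1) du + (0) dv
  For the y component: f_2(F) = -3*u - 2*v^2 - 3; d F_2 = (0) du + (-4*v) dv
Combining and collecting du, dv coefficients:
  coeff of du: -2*u
  coeff of dv: 4*v*(3*u + 2*v^2 + 3)
F^* omega = (-2*u) du + (4*v*(3*u + 2*v^2 + 3)) dv.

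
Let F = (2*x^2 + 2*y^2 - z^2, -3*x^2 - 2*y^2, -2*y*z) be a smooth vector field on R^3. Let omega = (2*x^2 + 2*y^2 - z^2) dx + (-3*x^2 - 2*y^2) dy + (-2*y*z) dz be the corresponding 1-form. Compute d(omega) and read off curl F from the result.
d(omega) = (-2*z) dy ∧ dz + (-2*z) dz ∧ dx + (-6*x - 4*y) dx ∧ dy; curl F = (-2*z, -2*z, -6*x - 4*y)

d omega = sum_{i<j} (∂f_j/∂x_i - ∂f_i/∂x_j) dx_i ∧ dx_j. Under the identification (dy ∧ dz, dz ∧ dx, dx ∧ dy) ↔ (e_x, e_y, e_z), the coefficients are exactly the components of curl F. Compute:
  ∂R/∂y - ∂Q/∂z = (-2*z) - (0) = -2*z
  ∂P/∂z - ∂R/∂x = (-2*z) - (0) = -2*z
  ∂Q/∂x - ∂P/∂y = (-6*x) - (4*y) = -6*x - 4*y.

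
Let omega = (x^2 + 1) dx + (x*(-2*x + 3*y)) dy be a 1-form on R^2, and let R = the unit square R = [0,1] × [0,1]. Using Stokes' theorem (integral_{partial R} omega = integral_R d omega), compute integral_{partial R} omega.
integral_(partial R) omega = -1/2

Stokes: integral_partial_R omega = integral_R d omega with d omega = (∂Q/∂x - ∂P/∂y) dx ∧ dy.
  ∂Q/∂x = -4*x + 3*y
  ∂P/∂y = 0
  integrand = ∂Q/∂x - ∂P/∂y = -4*x + 3*y.
Integrating over R: integral_0^1 integral_0^1 (-4*x + 3*y) dx dy = -1/2.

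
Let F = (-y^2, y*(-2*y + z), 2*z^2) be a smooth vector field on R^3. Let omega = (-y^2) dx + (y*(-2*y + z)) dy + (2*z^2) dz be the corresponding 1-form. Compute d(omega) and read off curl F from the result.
d(omega) = (-y) dy ∧ dz + (0) dz ∧ dx + (2*y) dx ∧ dy; curl F = (-y, 0, 2*y)

d omega = sum_{i<j} (∂f_j/∂x_i - ∂f_i/∂x_j) dx_i ∧ dx_j. Under the identification (dy ∧ dz, dz ∧ dx, dx ∧ dy) ↔ (e_x, e_y, e_z), the coefficients are exactly the components of curl F. Compute:
  ∂R/∂y - ∂Q/∂z = (0) - (y) = -y
  ∂P/∂z - ∂R/∂x = (0) - (0) = 0
  ∂Q/∂x - ∂P/∂y = (0) - (-2*y) = 2*y.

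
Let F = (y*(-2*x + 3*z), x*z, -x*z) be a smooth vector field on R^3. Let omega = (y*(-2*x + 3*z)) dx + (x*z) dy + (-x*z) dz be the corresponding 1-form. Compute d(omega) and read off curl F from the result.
d(omega) = (-x) dy ∧ dz + (3*y + z) dz ∧ dx + (2*x - 2*z) dx ∧ dy; curl F = (-x, 3*y + z, 2*x - 2*z)

d omega = sum_{i<j} (∂f_j/∂x_i - ∂f_i/∂x_j) dx_i ∧ dx_j. Under the identification (dy ∧ dz, dz ∧ dx, dx ∧ dy) ↔ (e_x, e_y, e_z), the coefficients are exactly the components of curl F. Compute:
  ∂R/∂y - ∂Q/∂z = (0) - (x) = -x
  ∂P/∂z - ∂R/∂x = (3*y) - (-z) = 3*y + z
  ∂Q/∂x - ∂P/∂y = (z) - (-2*x + 3*z) = 2*x - 2*z.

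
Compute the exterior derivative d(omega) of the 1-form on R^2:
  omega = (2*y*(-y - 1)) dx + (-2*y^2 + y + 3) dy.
d(omega) = (4*y + 2) dx ∧ dy

For a 1-form omega = sum_i f_i dx_i, the exterior derivative is
  d(omega) = sum_{i < j} (∂f_j/∂x_i - ∂f_i/∂x_j) dx_i ∧ dx_j.
  coefficient of dx ∧ dy: ∂f_2/∂x - ∂f_1/∂y = ∂(-2*y^2 + y + 3)/∂x - ∂(2*y*(-y - 1))/∂y = 4*y + 2
Assembling: d(omega) = (4*y + 2) dx ∧ dy.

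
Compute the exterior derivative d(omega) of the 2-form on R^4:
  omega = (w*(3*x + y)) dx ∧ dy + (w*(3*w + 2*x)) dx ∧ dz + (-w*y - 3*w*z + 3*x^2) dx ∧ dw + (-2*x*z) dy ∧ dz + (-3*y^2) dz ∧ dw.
d(omega) = (w + 3*x + y) dx ∧ dy ∧ dw + (9*w + 2*x) dx ∧ dz ∧ dw + (-2*z) dx ∧ dy ∧ dz + (-6*y) dy ∧ dz ∧ dw

For a 2-form omega = sum_{i<j} g_{ij} dx_i ∧ dx_j, the exterior derivative is
  d(omega) = sum_{i<j} d(g_{ij}) ∧ dx_i ∧ dx_j = sum_{i<j, k} (∂g_{ij}/∂x_k) dx_k ∧ dx_i ∧ dx_j.
Expand each term, using dx_k ∧ dx_i ∧ dx_j = sgn(permutation) dx_{(a)} ∧ dx_{(b)} ∧ dx_{(c)} with (a < b < c) sorted:
  d(w*(3*x + y)) includes (∂/∂w)(w*(3*x + y)) dw = (3*x + y) dw, which multiplied by dx ∧ dy gives (3*x + y) dx ∧ dy ∧ dw
  d(w*(3*w + 2*x)) includes (∂/∂w)(w*(3*w + 2*x)) dw = (6*w + 2*x) dw, which multiplied by dx ∧ dz gives (6*w + 2*x) dx ∧ dz ∧ dw
  d(-w*y - 3*w*z + 3*x^2) includes (∂/∂y)(-w*y - 3*w*z + 3*x^2) dy = (-w) dy, which multiplied by dx ∧ dw gives (w) dx ∧ dy ∧ dw
  d(-w*y - 3*w*z + 3*x^2) includes (∂/∂z)(-w*y - 3*w*z + 3*x^2) dz = (-3*w) dz, which multiplied by dx ∧ dw gives (3*w) dx ∧ dz ∧ dw
  d(-2*x*z) includes (∂/∂x)(-2*x*z) dx = (-2*z) dx, which multiplied by dy ∧ dz gives (-2*z) dx ∧ dy ∧ dz
  d(-3*y^2) includes (∂/∂y)(-3*y^2) dy = (-6*y) dy, which multiplied by dz ∧ dw gives (-6*y) dy ∧ dz ∧ dw
Collecting like 3-forms: d(omega) = (w + 3*x + y) dx ∧ dy ∧ dw + (9*w + 2*x) dx ∧ dz ∧ dw + (-2*z) dx ∧ dy ∧ dz + (-6*y) dy ∧ dz ∧ dw.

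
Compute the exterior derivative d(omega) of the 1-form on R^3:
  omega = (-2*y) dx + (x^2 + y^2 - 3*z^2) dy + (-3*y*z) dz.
d(omega) = (2*x + 2) dx ∧ dy + (3*z) dy ∧ dz

For a 1-form omega = sum_i f_i dx_i, the exterior derivative is
  d(omega) = sum_{i < j} (∂f_j/∂x_i - ∂f_i/∂x_j) dx_i ∧ dx_j.
  coefficient of dx ∧ dy: ∂f_2/∂x - ∂f_1/∂y = ∂(x^2 + y^2 - 3*z^2)/∂x - ∂(-2*y)/∂y = 2*x + 2
  coefficient of dy ∧ dz: ∂f_3/∂y - ∂f_2/∂z = ∂(-3*y*z)/∂y - ∂(x^2 + y^2 - 3*z^2)/∂z = 3*z
Assembling: d(omega) = (2*x + 2) dx ∧ dy + (3*z) dy ∧ dz.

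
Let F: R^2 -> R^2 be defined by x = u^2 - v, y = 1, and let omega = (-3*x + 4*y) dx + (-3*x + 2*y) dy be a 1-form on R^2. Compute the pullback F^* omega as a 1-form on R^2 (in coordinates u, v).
F^* omega = (2*u*(-3*u^2 + 3*v + 4)) du + (3*u^2 - 3*v - 4) dv

Using F^*(f dg) = (f ∘ F) d(g ∘ F), substitute each coordinate x_i by F_i(u, v) in f_i, and replace dx_i by d F_i = (∂F_i/∂u) du + (∂F_i/∂v) dv.
  For the x component: f_1(F) = -3*u^2 + 3*v + 4; d F_1 = (2*u) du + (-1) dv
  For the y component: f_2(F) = -3*u^2 + 3*v + 2; d F_2 = (0) du + (0) dv
Combining and collecting du, dv coefficients:
  coeff of du: 2*u*(-3*u^2 + 3*v + 4)
  coeff of dv: 3*u^2 - 3*v - 4
F^* omega = (2*u*(-3*u^2 + 3*v + 4)) du + (3*u^2 - 3*v - 4) dv.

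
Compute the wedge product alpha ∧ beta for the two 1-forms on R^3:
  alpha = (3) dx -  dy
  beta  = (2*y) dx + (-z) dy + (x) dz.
alpha ∧ beta = (2*y - 3*z) dx ∧ dy + (3*x) dx ∧ dz + (-x) dy ∧ dz

Distribute the wedge, using dx_i ∧ dx_j = -dx_j ∧ dx_i and dx_i ∧ dx_i = 0. For each pair (i, j) with i < j, the coefficient of dx_i ∧ dx_j in alpha ∧ beta is (alpha_i * beta_j - alpha_j * beta_i). Collecting: alpha ∧ beta = (2*y - 3*z) dx ∧ dy + (3*x) dx ∧ dz + (-x) dy ∧ dz.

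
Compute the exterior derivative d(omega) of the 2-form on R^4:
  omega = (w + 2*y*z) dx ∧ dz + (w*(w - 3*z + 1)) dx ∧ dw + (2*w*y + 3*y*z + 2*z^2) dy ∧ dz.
d(omega) = (-2*z) dx ∧ dy ∧ dz + (3*w + 1) dx ∧ dz ∧ dw + (2*y) dy ∧ dz ∧ dw

For a 2-form omega = sum_{i<j} g_{ij} dx_i ∧ dx_j, the exterior derivative is
  d(omega) = sum_{i<j} d(g_{ij}) ∧ dx_i ∧ dx_j = sum_{i<j, k} (∂g_{ij}/∂x_k) dx_k ∧ dx_i ∧ dx_j.
Expand each term, using dx_k ∧ dx_i ∧ dx_j = sgn(permutation) dx_{(a)} ∧ dx_{(b)} ∧ dx_{(c)} with (a < b < c) sorted:
  d(w + 2*y*z) includes (∂/∂y)(w + 2*y*z) dy = (2*z) dy, which multiplied by dx ∧ dz gives (-2*z) dx ∧ dy ∧ dz
  d(w + 2*y*z) includes (∂/∂w)(w + 2*y*z) dw = (1) dw, which multiplied by dx ∧ dz gives (1) dx ∧ dz ∧ dw
  d(w*(w - 3*z + 1)) includes (∂/∂z)(w*(w - 3*z + 1)) dz = (-3*w) dz, which multiplied by dx ∧ dw gives (3*w) dx ∧ dz ∧ dw
  d(2*w*y + 3*y*z + 2*z^2) includes (∂/∂w)(2*w*y + 3*y*z + 2*z^2) dw = (2*y) dw, which multiplied by dy ∧ dz gives (2*y) dy ∧ dz ∧ dw
Collecting like 3-forms: d(omega) = (-2*z) dx ∧ dy ∧ dz + (3*w + 1) dx ∧ dz ∧ dw + (2*y) dy ∧ dz ∧ dw.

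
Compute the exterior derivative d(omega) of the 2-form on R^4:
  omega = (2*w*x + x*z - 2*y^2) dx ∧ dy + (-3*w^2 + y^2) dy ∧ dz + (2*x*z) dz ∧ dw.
d(omega) = (x) dx ∧ dy ∧ dz + (2*x) dx ∧ dy ∧ dw + (-6*w) dy ∧ dz ∧ dw + (2*z) dx ∧ dz ∧ dw

For a 2-form omega = sum_{i<j} g_{ij} dx_i ∧ dx_j, the exterior derivative is
  d(omega) = sum_{i<j} d(g_{ij}) ∧ dx_i ∧ dx_j = sum_{i<j, k} (∂g_{ij}/∂x_k) dx_k ∧ dx_i ∧ dx_j.
Expand each term, using dx_k ∧ dx_i ∧ dx_j = sgn(permutation) dx_{(a)} ∧ dx_{(b)} ∧ dx_{(c)} with (a < b < c) sorted:
  d(2*w*x + x*z - 2*y^2) includes (∂/∂z)(2*w*x + x*z - 2*y^2) dz = (x) dz, which multiplied by dx ∧ dy gives (x) dx ∧ dy ∧ dz
  d(2*w*x + x*z - 2*y^2) includes (∂/∂w)(2*w*x + x*z - 2*y^2) dw = (2*x) dw, which multiplied by dx ∧ dy gives (2*x) dx ∧ dy ∧ dw
  d(-3*w^2 + y^2) includes (∂/∂w)(-3*w^2 + y^2) dw = (-6*w) dw, which multiplied by dy ∧ dz gives (-6*w) dy ∧ dz ∧ dw
  d(2*x*z) includes (∂/∂x)(2*x*z) dx = (2*z) dx, which multiplied by dz ∧ dw gives (2*z) dx ∧ dz ∧ dw
Collecting like 3-forms: d(omega) = (x) dx ∧ dy ∧ dz + (2*x) dx ∧ dy ∧ dw + (-6*w) dy ∧ dz ∧ dw + (2*z) dx ∧ dz ∧ dw.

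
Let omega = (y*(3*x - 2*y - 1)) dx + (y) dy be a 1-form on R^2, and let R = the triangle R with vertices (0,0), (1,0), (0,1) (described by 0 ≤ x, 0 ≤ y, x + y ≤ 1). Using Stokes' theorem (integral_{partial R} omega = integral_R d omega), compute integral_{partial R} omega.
integral_(partial R) omega = 2/3

Stokes: integral_partial_R omega = integral_R d omega with d omega = (∂Q/∂x - ∂P/∂y) dx ∧ dy.
  ∂Q/∂x = 0
  ∂P/∂y = 3*x - 4*y - 1
  integrand = ∂Q/∂x - ∂P/∂y = -3*x + 4*y + 1.
Integrating over R: integral_0^1 integral_0^{1-x} (-3*x + 4*y + 1) dy dx = 2/3.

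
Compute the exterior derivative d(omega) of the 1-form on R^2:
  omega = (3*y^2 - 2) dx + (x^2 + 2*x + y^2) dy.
d(omega) = (2*x - 6*y + 2) dx ∧ dy

For a 1-form omega = sum_i f_i dx_i, the exterior derivative is
  d(omega) = sum_{i < j} (∂f_j/∂x_i - ∂f_i/∂x_j) dx_i ∧ dx_j.
  coefficient of dx ∧ dy: ∂f_2/∂x - ∂f_1/∂y = ∂(x^2 + 2*x + y^2)/∂x - ∂(3*y^2 - 2)/∂y = 2*x - 6*y + 2
Assembling: d(omega) = (2*x - 6*y + 2) dx ∧ dy.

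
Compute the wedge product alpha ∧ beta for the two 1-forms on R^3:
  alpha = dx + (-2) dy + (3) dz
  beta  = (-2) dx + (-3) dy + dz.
alpha ∧ beta = (-7) dx ∧ dy + (7) dx ∧ dz + (7) dy ∧ dz

Distribute the wedge, using dx_i ∧ dx_j = -dx_j ∧ dx_i and dx_i ∧ dx_i = 0. For each pair (i, j) with i < j, the coefficient of dx_i ∧ dx_j in alpha ∧ beta is (alpha_i * beta_j - alpha_j * beta_i). Collecting: alpha ∧ beta = (-7) dx ∧ dy + (7) dx ∧ dz + (7) dy ∧ dz.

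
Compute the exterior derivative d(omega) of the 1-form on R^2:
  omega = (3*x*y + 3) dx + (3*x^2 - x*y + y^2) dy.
d(omega) = (3*x - y) dx ∧ dy

For a 1-form omega = sum_i f_i dx_i, the exterior derivative is
  d(omega) = sum_{i < j} (∂f_j/∂x_i - ∂f_i/∂x_j) dx_i ∧ dx_j.
  coefficient of dx ∧ dy: ∂f_2/∂x - ∂f_1/∂y = ∂(3*x^2 - x*y + y^2)/∂x - ∂(3*x*y + 3)/∂y = 3*x - y
Assembling: d(omega) = (3*x - y) dx ∧ dy.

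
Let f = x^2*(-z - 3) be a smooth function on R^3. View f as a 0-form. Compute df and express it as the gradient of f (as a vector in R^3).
df = (2*x*(-z - 3)) dx + (0) dy + (-x^2) dz; grad f = (2*x*(-z - 3), 0, -x^2)

For a 0-form f, d f = (∂f/∂x) dx + (∂f/∂y) dy + (∂f/∂z) dz. The components of the vector representation are exactly the entries of grad f in Cartesian coordinates:
  ∂f/∂x = 2*x*(-z - 3)
  ∂f/∂y = 0
  ∂f/∂z = -x^2.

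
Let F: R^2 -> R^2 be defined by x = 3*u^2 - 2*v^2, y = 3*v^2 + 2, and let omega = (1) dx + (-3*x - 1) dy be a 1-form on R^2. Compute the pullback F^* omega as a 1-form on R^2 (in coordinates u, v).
F^* omega = (6*u) du + (2*v*(-27*u^2 + 18*v^2 - 5)) dv

Using F^*(f dg) = (f ∘ F) d(g ∘ F), substitute each coordinate x_i by F_i(u, v) in f_i, and replace dx_i by d F_i = (∂F_i/∂u) du + (∂F_i/∂v) dv.
  For the x component: f_1(F) = 1; d F_1 = (6*u) du + (-4*v) dv
  For the y component: f_2(F) = -9*u^2 + 6*v^2 - 1; d F_2 = (0) du + (6*v) dv
Combining and collecting du, dv coefficients:
  coeff of du: 6*u
  coeff of dv: 2*v*(-27*u^2 + 18*v^2 - 5)
F^* omega = (6*u) du + (2*v*(-27*u^2 + 18*v^2 - 5)) dv.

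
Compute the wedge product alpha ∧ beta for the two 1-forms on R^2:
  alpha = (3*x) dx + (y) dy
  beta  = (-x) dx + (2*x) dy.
alpha ∧ beta = (x*(6*x + y)) dx ∧ dy

Distribute the wedge, using dx_i ∧ dx_j = -dx_j ∧ dx_i and dx_i ∧ dx_i = 0. For each pair (i, j) with i < j, the coefficient of dx_i ∧ dx_j in alpha ∧ beta is (alpha_i * beta_j - alpha_j * beta_i). Collecting: alpha ∧ beta = (x*(6*x + y)) dx ∧ dy.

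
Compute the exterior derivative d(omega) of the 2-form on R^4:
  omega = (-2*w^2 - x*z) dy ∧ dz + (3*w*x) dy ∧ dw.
d(omega) = (-z) dx ∧ dy ∧ dz + (-4*w) dy ∧ dz ∧ dw + (3*w) dx ∧ dy ∧ dw

For a 2-form omega = sum_{i<j} g_{ij} dx_i ∧ dx_j, the exterior derivative is
  d(omega) = sum_{i<j} d(g_{ij}) ∧ dx_i ∧ dx_j = sum_{i<j, k} (∂g_{ij}/∂x_k) dx_k ∧ dx_i ∧ dx_j.
Expand each term, using dx_k ∧ dx_i ∧ dx_j = sgn(permutation) dx_{(a)} ∧ dx_{(b)} ∧ dx_{(c)} with (a < b < c) sorted:
  d(-2*w^2 - x*z) includes (∂/∂x)(-2*w^2 - x*z) dx = (-z) dx, which multiplied by dy ∧ dz gives (-z) dx ∧ dy ∧ dz
  d(-2*w^2 - x*z) includes (∂/∂w)(-2*w^2 - x*z) dw = (-4*w) dw, which multiplied by dy ∧ dz gives (-4*w) dy ∧ dz ∧ dw
  d(3*w*x) includes (∂/∂x)(3*w*x) dx = (3*w) dx, which multiplied by dy ∧ dw gives (3*w) dx ∧ dy ∧ dw
Collecting like 3-forms: d(omega) = (-z) dx ∧ dy ∧ dz + (-4*w) dy ∧ dz ∧ dw + (3*w) dx ∧ dy ∧ dw.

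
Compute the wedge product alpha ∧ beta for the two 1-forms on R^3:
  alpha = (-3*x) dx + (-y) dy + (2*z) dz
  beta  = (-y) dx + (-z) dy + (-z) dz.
alpha ∧ beta = (3*x*z - y^2) dx ∧ dy + (z*(3*x + 2*y)) dx ∧ dz + (z*(y + 2*z)) dy ∧ dz

Distribute the wedge, using dx_i ∧ dx_j = -dx_j ∧ dx_i and dx_i ∧ dx_i = 0. For each pair (i, j) with i < j, the coefficient of dx_i ∧ dx_j in alpha ∧ beta is (alpha_i * beta_j - alpha_j * beta_i). Collecting: alpha ∧ beta = (3*x*z - y^2) dx ∧ dy + (z*(3*x + 2*y)) dx ∧ dz + (z*(y + 2*z)) dy ∧ dz.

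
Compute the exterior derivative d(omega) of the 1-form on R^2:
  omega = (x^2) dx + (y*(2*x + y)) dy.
d(omega) = (2*y) dx ∧ dy

For a 1-form omega = sum_i f_i dx_i, the exterior derivative is
  d(omega) = sum_{i < j} (∂f_j/∂x_i - ∂f_i/∂x_j) dx_i ∧ dx_j.
  coefficient of dx ∧ dy: ∂f_2/∂x - ∂f_1/∂y = ∂(y*(2*x + y))/∂x - ∂(x^2)/∂y = 2*y
Assembling: d(omega) = (2*y) dx ∧ dy.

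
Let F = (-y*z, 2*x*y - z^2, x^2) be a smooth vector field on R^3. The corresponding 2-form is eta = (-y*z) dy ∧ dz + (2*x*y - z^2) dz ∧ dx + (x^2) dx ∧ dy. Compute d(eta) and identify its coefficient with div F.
d(eta) = (2*x) dx ∧ dy ∧ dz; div F = 2*x

For a 2-form in R^3 of the form above, applying d gives a 3-form with coefficient ∂P/∂x + ∂Q/∂y + ∂R/∂z:
  ∂P/∂x = 0
  ∂Q/∂y = 2*x
  ∂R/∂z = 0
Sum = 2*x, which is exactly div F.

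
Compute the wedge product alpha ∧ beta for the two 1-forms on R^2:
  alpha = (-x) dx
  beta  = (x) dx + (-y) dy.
alpha ∧ beta = (x*y) dx ∧ dy

Distribute the wedge, using dx_i ∧ dx_j = -dx_j ∧ dx_i and dx_i ∧ dx_i = 0. For each pair (i, j) with i < j, the coefficient of dx_i ∧ dx_j in alpha ∧ beta is (alpha_i * beta_j - alpha_j * beta_i). Collecting: alpha ∧ beta = (x*y) dx ∧ dy.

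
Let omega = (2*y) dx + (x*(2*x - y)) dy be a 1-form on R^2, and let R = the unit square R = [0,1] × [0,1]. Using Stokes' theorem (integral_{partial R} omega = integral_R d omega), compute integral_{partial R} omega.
integral_(partial R) omega = -1/2

Stokes: integral_partial_R omega = integral_R d omega with d omega = (∂Q/∂x - ∂P/∂y) dx ∧ dy.
  ∂Q/∂x = 4*x - y
  ∂P/∂y = 2
  integrand = ∂Q/∂x - ∂P/∂y = 4*x - y - 2.
Integrating over R: integral_0^1 integral_0^1 (4*x - y - 2) dx dy = -1/2.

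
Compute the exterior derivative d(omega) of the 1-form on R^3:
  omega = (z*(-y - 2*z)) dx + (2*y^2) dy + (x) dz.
d(omega) = (z) dx ∧ dy + (y + 4*z + 1) dx ∧ dz

For a 1-form omega = sum_i f_i dx_i, the exterior derivative is
  d(omega) = sum_{i < j} (∂f_j/∂x_i - ∂f_i/∂x_j) dx_i ∧ dx_j.
  coefficient of dx ∧ dy: ∂f_2/∂x - ∂f_1/∂y = ∂(2*y^2)/∂x - ∂(z*(-y - 2*z))/∂y = z
  coefficient of dx ∧ dz: ∂f_3/∂x - ∂f_1/∂z = ∂(x)/∂x - ∂(z*(-y - 2*z))/∂z = y + 4*z + 1
Assembling: d(omega) = (z) dx ∧ dy + (y + 4*z + 1) dx ∧ dz.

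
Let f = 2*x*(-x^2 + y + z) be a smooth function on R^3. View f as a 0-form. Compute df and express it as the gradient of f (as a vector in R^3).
df = (-6*x^2 + 2*y + 2*z) dx + (2*x) dy + (2*x) dz; grad f = (-6*x^2 + 2*y + 2*z, 2*x, 2*x)

For a 0-form f, d f = (∂f/∂x) dx + (∂f/∂y) dy + (∂f/∂z) dz. The components of the vector representation are exactly the entries of grad f in Cartesian coordinates:
  ∂f/∂x = -6*x^2 + 2*y + 2*z
  ∂f/∂y = 2*x
  ∂f/∂z = 2*x.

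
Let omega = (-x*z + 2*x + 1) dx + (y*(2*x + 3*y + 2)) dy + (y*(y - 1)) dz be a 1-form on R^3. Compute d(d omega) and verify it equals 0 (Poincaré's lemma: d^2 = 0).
d(d omega) = 0

Step 1: d omega = sum_{i<j} (∂f_j/∂x_i - ∂f_i/∂x_j) dx_i ∧ dx_j:
  coeff of dx ∧ dy: 2*y
  coeff of dx ∧ dz: x
  coeff of dy ∧ dz: 2*y - 1
Step 2: Apply d again to each 2-form coefficient. The only possible 3-form in R^3 is dx ∧ dy ∧ dz, with coefficient
  ∂(coeff of dy∧dz)/∂x - ∂(coeff of dx∧dz)/∂y + ∂(coeff of dx∧dy)/∂z
  = ∂/∂x (2*y - 1) - ∂/∂y (x) + ∂/∂z (2*y).
Each of these terms simplifies to sums of mixed partials that cancel in pairs. The result is 0 (by equality of mixed partials for smooth functions — Schwarz / Clairaut).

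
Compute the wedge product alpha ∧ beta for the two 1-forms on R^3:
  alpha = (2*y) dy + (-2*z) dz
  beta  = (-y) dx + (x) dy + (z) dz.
alpha ∧ beta = (2*y^2) dx ∧ dy + (2*z*(x + y)) dy ∧ dz + (-2*y*z) dx ∧ dz

Distribute the wedge, using dx_i ∧ dx_j = -dx_j ∧ dx_i and dx_i ∧ dx_i = 0. For each pair (i, j) with i < j, the coefficient of dx_i ∧ dx_j in alpha ∧ beta is (alpha_i * beta_j - alpha_j * beta_i). Collecting: alpha ∧ beta = (2*y^2) dx ∧ dy + (2*z*(x + y)) dy ∧ dz + (-2*y*z) dx ∧ dz.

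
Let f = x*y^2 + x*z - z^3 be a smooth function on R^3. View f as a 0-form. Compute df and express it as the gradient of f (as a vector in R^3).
df = (y^2 + z) dx + (2*x*y) dy + (x - 3*z^2) dz; grad f = (y^2 + z, 2*x*y, x - 3*z^2)

For a 0-form f, d f = (∂f/∂x) dx + (∂f/∂y) dy + (∂f/∂z) dz. The components of the vector representation are exactly the entries of grad f in Cartesian coordinates:
  ∂f/∂x = y^2 + z
  ∂f/∂y = 2*x*y
  ∂f/∂z = x - 3*z^2.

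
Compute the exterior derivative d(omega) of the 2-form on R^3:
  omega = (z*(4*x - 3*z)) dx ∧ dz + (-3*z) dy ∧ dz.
d(omega) = 0

For a 2-form omega = sum_{i<j} g_{ij} dx_i ∧ dx_j, the exterior derivative is
  d(omega) = sum_{i<j} d(g_{ij}) ∧ dx_i ∧ dx_j = sum_{i<j, k} (∂g_{ij}/∂x_k) dx_k ∧ dx_i ∧ dx_j.
Expand each term, using dx_k ∧ dx_i ∧ dx_j = sgn(permutation) dx_{(a)} ∧ dx_{(b)} ∧ dx_{(c)} with (a < b < c) sorted:

Collecting like 3-forms: d(omega) = 0.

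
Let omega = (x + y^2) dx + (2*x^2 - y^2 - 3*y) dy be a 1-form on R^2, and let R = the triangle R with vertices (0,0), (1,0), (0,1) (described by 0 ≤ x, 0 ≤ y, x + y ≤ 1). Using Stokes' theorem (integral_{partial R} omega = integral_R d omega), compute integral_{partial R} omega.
integral_(partial R) omega = 1/3

Stokes: integral_partial_R omega = integral_R d omega with d omega = (∂Q/∂x - ∂P/∂y) dx ∧ dy.
  ∂Q/∂x = 4*x
  ∂P/∂y = 2*y
  integrand = ∂Q/∂x - ∂P/∂y = 4*x - 2*y.
Integrating over R: integral_0^1 integral_0^{1-x} (4*x - 2*y) dy dx = 1/3.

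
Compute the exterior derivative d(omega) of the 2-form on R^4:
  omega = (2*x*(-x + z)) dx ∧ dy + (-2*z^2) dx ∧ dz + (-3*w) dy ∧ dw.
d(omega) = (2*x) dx ∧ dy ∧ dz

For a 2-form omega = sum_{i<j} g_{ij} dx_i ∧ dx_j, the exterior derivative is
  d(omega) = sum_{i<j} d(g_{ij}) ∧ dx_i ∧ dx_j = sum_{i<j, k} (∂g_{ij}/∂x_k) dx_k ∧ dx_i ∧ dx_j.
Expand each term, using dx_k ∧ dx_i ∧ dx_j = sgn(permutation) dx_{(a)} ∧ dx_{(b)} ∧ dx_{(c)} with (a < b < c) sorted:
  d(2*x*(-x + z)) includes (∂/∂z)(2*x*(-x + z)) dz = (2*x) dz, which multiplied by dx ∧ dy gives (2*x) dx ∧ dy ∧ dz
Collecting like 3-forms: d(omega) = (2*x) dx ∧ dy ∧ dz.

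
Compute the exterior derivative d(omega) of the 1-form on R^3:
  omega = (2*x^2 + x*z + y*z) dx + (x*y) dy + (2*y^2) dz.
d(omega) = (y - z) dx ∧ dy + (-x - y) dx ∧ dz + (4*y) dy ∧ dz

For a 1-form omega = sum_i f_i dx_i, the exterior derivative is
  d(omega) = sum_{i < j} (∂f_j/∂x_i - ∂f_i/∂x_j) dx_i ∧ dx_j.
  coefficient of dx ∧ dy: ∂f_2/∂x - ∂f_1/∂y = ∂(x*y)/∂x - ∂(2*x^2 + x*z + y*z)/∂y = y - z
  coefficient of dx ∧ dz: ∂f_3/∂x - ∂f_1/∂z = ∂(2*y^2)/∂x - ∂(2*x^2 + x*z + y*z)/∂z = -x - y
  coefficient of dy ∧ dz: ∂f_3/∂y - ∂f_2/∂z = ∂(2*y^2)/∂y - ∂(x*y)/∂z = 4*y
Assembling: d(omega) = (y - z) dx ∧ dy + (-x - y) dx ∧ dz + (4*y) dy ∧ dz.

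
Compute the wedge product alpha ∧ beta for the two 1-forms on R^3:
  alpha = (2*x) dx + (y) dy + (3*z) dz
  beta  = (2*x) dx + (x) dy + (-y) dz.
alpha ∧ beta = (2*x*(x - y)) dx ∧ dy + (-2*x*(y + 3*z)) dx ∧ dz + (-3*x*z - y^2) dy ∧ dz

Distribute the wedge, using dx_i ∧ dx_j = -dx_j ∧ dx_i and dx_i ∧ dx_i = 0. For each pair (i, j) with i < j, the coefficient of dx_i ∧ dx_j in alpha ∧ beta is (alpha_i * beta_j - alpha_j * beta_i). Collecting: alpha ∧ beta = (2*x*(x - y)) dx ∧ dy + (-2*x*(y + 3*z)) dx ∧ dz + (-3*x*z - y^2) dy ∧ dz.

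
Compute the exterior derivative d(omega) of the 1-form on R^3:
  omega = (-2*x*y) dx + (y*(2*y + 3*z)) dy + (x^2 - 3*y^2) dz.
d(omega) = (2*x) dx ∧ dy + (2*x) dx ∧ dz + (-9*y) dy ∧ dz

For a 1-form omega = sum_i f_i dx_i, the exterior derivative is
  d(omega) = sum_{i < j} (∂f_j/∂x_i - ∂f_i/∂x_j) dx_i ∧ dx_j.
  coefficient of dx ∧ dy: ∂f_2/∂x - ∂f_1/∂y = ∂(y*(2*y + 3*z))/∂x - ∂(-2*x*y)/∂y = 2*x
  coefficient of dx ∧ dz: ∂f_3/∂x - ∂f_1/∂z = ∂(x^2 - 3*y^2)/∂x - ∂(-2*x*y)/∂z = 2*x
  coefficient of dy ∧ dz: ∂f_3/∂y - ∂f_2/∂z = ∂(x^2 - 3*y^2)/∂y - ∂(y*(2*y + 3*z))/∂z = -9*y
Assembling: d(omega) = (2*x) dx ∧ dy + (2*x) dx ∧ dz + (-9*y) dy ∧ dz.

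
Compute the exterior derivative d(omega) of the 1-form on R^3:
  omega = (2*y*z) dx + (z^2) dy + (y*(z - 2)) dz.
d(omega) = (-2*z) dx ∧ dy + (-2*y) dx ∧ dz + (-z - 2) dy ∧ dz

For a 1-form omega = sum_i f_i dx_i, the exterior derivative is
  d(omega) = sum_{i < j} (∂f_j/∂x_i - ∂f_i/∂x_j) dx_i ∧ dx_j.
  coefficient of dx ∧ dy: ∂f_2/∂x - ∂f_1/∂y = ∂(z^2)/∂x - ∂(2*y*z)/∂y = -2*z
  coefficient of dx ∧ dz: ∂f_3/∂x - ∂f_1/∂z = ∂(y*(z - 2))/∂x - ∂(2*y*z)/∂z = -2*y
  coefficient of dy ∧ dz: ∂f_3/∂y - ∂f_2/∂z = ∂(y*(z - 2))/∂y - ∂(z^2)/∂z = -z - 2
Assembling: d(omega) = (-2*z) dx ∧ dy + (-2*y) dx ∧ dz + (-z - 2) dy ∧ dz.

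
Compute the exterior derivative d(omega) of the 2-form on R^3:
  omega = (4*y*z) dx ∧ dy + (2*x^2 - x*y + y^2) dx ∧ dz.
d(omega) = (x + 2*y) dx ∧ dy ∧ dz

For a 2-form omega = sum_{i<j} g_{ij} dx_i ∧ dx_j, the exterior derivative is
  d(omega) = sum_{i<j} d(g_{ij}) ∧ dx_i ∧ dx_j = sum_{i<j, k} (∂g_{ij}/∂x_k) dx_k ∧ dx_i ∧ dx_j.
Expand each term, using dx_k ∧ dx_i ∧ dx_j = sgn(permutation) dx_{(a)} ∧ dx_{(b)} ∧ dx_{(c)} with (a < b < c) sorted:
  d(4*y*z) includes (∂/∂z)(4*y*z) dz = (4*y) dz, which multiplied by dx ∧ dy gives (4*y) dx ∧ dy ∧ dz
  d(2*x^2 - x*y + y^2) includes (∂/∂y)(2*x^2 - x*y + y^2) dy = (-x + 2*y) dy, which multiplied by dx ∧ dz gives (x - 2*y) dx ∧ dy ∧ dz
Collecting like 3-forms: d(omega) = (x + 2*y) dx ∧ dy ∧ dz.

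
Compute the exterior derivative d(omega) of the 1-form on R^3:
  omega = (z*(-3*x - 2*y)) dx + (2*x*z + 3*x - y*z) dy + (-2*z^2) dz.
d(omega) = (4*z + 3) dx ∧ dy + (3*x + 2*y) dx ∧ dz + (-2*x + y) dy ∧ dz

For a 1-form omega = sum_i f_i dx_i, the exterior derivative is
  d(omega) = sum_{i < j} (∂f_j/∂x_i - ∂f_i/∂x_j) dx_i ∧ dx_j.
  coefficient of dx ∧ dy: ∂f_2/∂x - ∂f_1/∂y = ∂(2*x*z + 3*x - y*z)/∂x - ∂(z*(-3*x - 2*y))/∂y = 4*z + 3
  coefficient of dx ∧ dz: ∂f_3/∂x - ∂f_1/∂z = ∂(-2*z^2)/∂x - ∂(z*(-3*x - 2*y))/∂z = 3*x + 2*y
  coefficient of dy ∧ dz: ∂f_3/∂y - ∂f_2/∂z = ∂(-2*z^2)/∂y - ∂(2*x*z + 3*x - y*z)/∂z = -2*x + y
Assembling: d(omega) = (4*z + 3) dx ∧ dy + (3*x + 2*y) dx ∧ dz + (-2*x + y) dy ∧ dz.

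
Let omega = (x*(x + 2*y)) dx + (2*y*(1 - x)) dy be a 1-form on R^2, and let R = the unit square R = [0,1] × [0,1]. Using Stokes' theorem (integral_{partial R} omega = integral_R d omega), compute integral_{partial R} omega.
integral_(partial R) omega = -2

Stokes: integral_partial_R omega = integral_R d omega with d omega = (∂Q/∂x - ∂P/∂y) dx ∧ dy.
  ∂Q/∂x = -2*y
  ∂P/∂y = 2*x
  integrand = ∂Q/∂x - ∂P/∂y = -2*x - 2*y.
Integrating over R: integral_0^1 integral_0^1 (-2*x - 2*y) dx dy = -2.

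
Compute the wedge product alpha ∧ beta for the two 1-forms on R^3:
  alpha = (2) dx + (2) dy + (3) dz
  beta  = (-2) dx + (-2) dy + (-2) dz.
alpha ∧ beta = (2) dx ∧ dz + (2) dy ∧ dz

Distribute the wedge, using dx_i ∧ dx_j = -dx_j ∧ dx_i and dx_i ∧ dx_i = 0. For each pair (i, j) with i < j, the coefficient of dx_i ∧ dx_j in alpha ∧ beta is (alpha_i * beta_j - alpha_j * beta_i). Collecting: alpha ∧ beta = (2) dx ∧ dz + (2) dy ∧ dz.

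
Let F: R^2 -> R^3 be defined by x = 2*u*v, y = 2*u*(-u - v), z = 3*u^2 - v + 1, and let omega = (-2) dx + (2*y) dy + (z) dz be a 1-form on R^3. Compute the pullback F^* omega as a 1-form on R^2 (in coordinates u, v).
F^* omega = (34*u^3 + 24*u^2*v + 8*u*v^2 - 6*u*v + 6*u - 4*v) du + (8*u^3 + 8*u^2*v - 3*u^2 - 4*u + v - 1) dv

Using F^*(f dg) = (f ∘ F) d(g ∘ F), substitute each coordinate x_i by F_i(u, v) in f_i, and replace dx_i by d F_i = (∂F_i/∂u) du + (∂F_i/∂v) dv.
  For the x component: f_1(F) = -2; d F_1 = (2*v) du + (2*u) dv
  For the y component: f_2(F) = 4*u*(-u - v); d F_2 = (-4*u - 2*v) du + (-2*u) dv
  For the z component: f_3(F) = 3*u^2 - v + 1; d F_3 = (6*u) du + (-1) dv
Combining and collecting du, dv coefficients:
  coeff of du: 34*u^3 + 24*u^2*v + 8*u*v^2 - 6*u*v + 6*u - 4*v
  coeff of dv: 8*u^3 + 8*u^2*v - 3*u^2 - 4*u + v - 1
F^* omega = (34*u^3 + 24*u^2*v + 8*u*v^2 - 6*u*v + 6*u - 4*v) du + (8*u^3 + 8*u^2*v - 3*u^2 - 4*u + v - 1) dv.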